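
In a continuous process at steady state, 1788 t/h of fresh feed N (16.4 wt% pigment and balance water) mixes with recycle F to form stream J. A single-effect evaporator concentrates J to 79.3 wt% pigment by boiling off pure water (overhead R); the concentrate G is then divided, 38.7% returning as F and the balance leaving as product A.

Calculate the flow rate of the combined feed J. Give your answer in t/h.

Overall pigment balance (none leaves overhead): pigment in fresh feed = pigment in product, i.e. 1788×0.164 = (1−0.387)·G·0.793.
G = 293.23/(0.793×0.613) = 603.22 t/h.
Recycle F = 0.387×603.22 = 233.45 t/h.
Combined feed J = 1788 + 233.45 = 2021.4 t/h.

2021 t/h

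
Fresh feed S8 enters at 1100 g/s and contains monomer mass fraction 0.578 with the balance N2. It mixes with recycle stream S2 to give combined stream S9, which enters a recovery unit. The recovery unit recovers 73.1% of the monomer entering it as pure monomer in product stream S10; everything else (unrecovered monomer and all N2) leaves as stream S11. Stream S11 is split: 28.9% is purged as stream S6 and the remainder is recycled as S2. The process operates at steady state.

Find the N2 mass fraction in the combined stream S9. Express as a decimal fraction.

N2 enters only via S8 and leaves only via the purge: 1100×0.422 = 0.289×(N2 in S11), and the recovery unit passes all N2, so N2 in S9 = N2 in S11 = 1606.2 g/s.
monomer in S9: m_A = 1100×0.578 + (1−0.289)·(1−0.731)·m_A, so m_A = 635.8/0.8087 = 786.16 g/s.
S9 = 786.16 + 1606.2 = 2392.4 g/s.
N2 fraction in S9 = 1606.2/2392.4 = 0.671.

0.671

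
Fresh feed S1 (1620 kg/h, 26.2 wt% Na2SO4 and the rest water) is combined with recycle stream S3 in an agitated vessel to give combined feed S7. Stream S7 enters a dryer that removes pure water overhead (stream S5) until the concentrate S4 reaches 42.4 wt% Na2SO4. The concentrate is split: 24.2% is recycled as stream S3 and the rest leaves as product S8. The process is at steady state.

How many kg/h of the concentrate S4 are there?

1321 kg/h

Overall Na2SO4 balance (none leaves overhead): Na2SO4 in fresh feed = Na2SO4 in product, i.e. 1620×0.262 = (1−0.242)·S4·0.424.
S4 = 424.44/(0.424×0.758) = 1320.6 kg/h.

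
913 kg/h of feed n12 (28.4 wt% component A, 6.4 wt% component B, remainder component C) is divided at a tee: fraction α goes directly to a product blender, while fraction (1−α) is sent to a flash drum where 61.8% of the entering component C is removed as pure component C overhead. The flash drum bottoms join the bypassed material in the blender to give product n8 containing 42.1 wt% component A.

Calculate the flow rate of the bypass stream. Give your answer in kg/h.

All 913×0.284 = 259.29 kg/h of component A reaches n8, so n8 = 259.29/0.421 = 615.9 kg/h and vapour = 297.1 kg/h.
The evaporator receives (1−α)·913 of feed at 0.652 component C and removes 0.618 of that component C:
0.618×0.652×(1−α)×913 = 297.1
(1−α) = 297.1/367.88 = 0.8076;  α = 0.1924.
Bypass flow = 0.1924×913 = 175.65 kg/h.

175.7 kg/h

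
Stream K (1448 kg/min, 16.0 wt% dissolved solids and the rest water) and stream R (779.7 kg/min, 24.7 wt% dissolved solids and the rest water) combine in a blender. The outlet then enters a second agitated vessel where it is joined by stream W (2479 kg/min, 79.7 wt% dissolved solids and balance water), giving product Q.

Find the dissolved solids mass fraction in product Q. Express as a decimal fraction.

Overall, product flow = 4706.7 kg/min.
dissolved solids in = 1448×0.160 + 779.7×0.247 + 2479×0.797 = 2400 kg/min.
dissolved solids fraction in Q = 0.5099.

0.5099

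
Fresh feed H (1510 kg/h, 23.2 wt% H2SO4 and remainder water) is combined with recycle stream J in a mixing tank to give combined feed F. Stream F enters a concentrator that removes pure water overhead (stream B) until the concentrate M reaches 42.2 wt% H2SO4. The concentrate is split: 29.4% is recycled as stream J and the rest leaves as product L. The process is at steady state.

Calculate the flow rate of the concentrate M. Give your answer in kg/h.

Overall H2SO4 balance (none leaves overhead): H2SO4 in fresh feed = H2SO4 in product, i.e. 1510×0.232 = (1−0.294)·M·0.422.
M = 350.32/(0.422×0.706) = 1175.8 kg/h.

1176 kg/h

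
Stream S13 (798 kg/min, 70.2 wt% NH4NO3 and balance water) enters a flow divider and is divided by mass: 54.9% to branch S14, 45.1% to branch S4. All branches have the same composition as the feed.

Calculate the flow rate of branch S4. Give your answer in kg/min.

359.9 kg/min

Branch S4 flow = 0.451×798 = 359.9 kg/min.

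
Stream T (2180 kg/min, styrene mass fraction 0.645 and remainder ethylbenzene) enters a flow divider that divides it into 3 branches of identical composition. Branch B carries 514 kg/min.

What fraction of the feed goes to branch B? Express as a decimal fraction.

0.236

Fraction to B = 514/2180 = 0.2358.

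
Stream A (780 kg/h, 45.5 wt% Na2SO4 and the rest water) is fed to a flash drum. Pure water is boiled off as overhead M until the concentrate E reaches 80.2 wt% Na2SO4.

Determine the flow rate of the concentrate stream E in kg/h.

Na2SO4 is conserved: 780×0.455 = 354.9 kg/h all reports to the concentrate.
Concentrate = 354.9/(target fraction) = 442.52 kg/h.

442.5 kg/h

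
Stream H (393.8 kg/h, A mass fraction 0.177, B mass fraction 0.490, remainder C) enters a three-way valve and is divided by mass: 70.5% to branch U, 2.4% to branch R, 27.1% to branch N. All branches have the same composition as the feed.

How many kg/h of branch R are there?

9.451 kg/h

Branch R flow = 0.024×393.8 = 9.4512 kg/h.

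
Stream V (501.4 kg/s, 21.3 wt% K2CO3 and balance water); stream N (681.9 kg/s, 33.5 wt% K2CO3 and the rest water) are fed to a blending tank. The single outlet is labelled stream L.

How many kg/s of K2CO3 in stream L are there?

K2CO3 out = K2CO3 in = 501.4×0.213 + 681.9×0.335 = 335.23 kg/s.

335.2 kg/s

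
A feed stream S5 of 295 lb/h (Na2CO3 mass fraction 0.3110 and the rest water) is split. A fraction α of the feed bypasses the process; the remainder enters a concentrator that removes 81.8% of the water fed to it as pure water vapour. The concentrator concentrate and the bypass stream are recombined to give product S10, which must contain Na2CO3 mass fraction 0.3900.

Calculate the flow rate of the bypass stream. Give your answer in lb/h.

All 295×0.311 = 91.745 lb/h of Na2CO3 reaches S10, so S10 = 91.745/0.390 = 235.24 lb/h and vapour = 59.756 lb/h.
The evaporator receives (1−α)·295 of feed at 0.689 water and removes 0.818 of that water:
0.818×0.689×(1−α)×295 = 59.756
(1−α) = 59.756/166.26 = 0.3594;  α = 0.6406.
Bypass flow = 0.6406×295 = 188.97 lb/h.

189 lb/h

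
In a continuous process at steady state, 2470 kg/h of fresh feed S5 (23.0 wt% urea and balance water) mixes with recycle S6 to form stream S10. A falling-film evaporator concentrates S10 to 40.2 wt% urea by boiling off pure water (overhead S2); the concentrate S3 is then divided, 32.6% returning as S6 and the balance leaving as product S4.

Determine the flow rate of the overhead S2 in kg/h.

1057 kg/h

Overall urea balance (none leaves overhead): urea in fresh feed = urea in product, i.e. 2470×0.230 = (1−0.326)·S3·0.402.
S3 = 568.1/(0.402×0.674) = 2096.7 kg/h.
Recycle S6 = 0.326×2096.7 = 683.53 kg/h.
Combined feed S10 = 2470 + 683.53 = 3153.5 kg/h.
Overhead S2 = S10 − S3 = 3153.5 − 2096.7 = 1056.8 kg/h.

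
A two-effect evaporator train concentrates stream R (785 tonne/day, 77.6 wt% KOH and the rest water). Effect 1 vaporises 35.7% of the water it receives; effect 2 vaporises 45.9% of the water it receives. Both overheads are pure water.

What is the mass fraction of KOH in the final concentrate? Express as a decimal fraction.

0.909

water in feed = 785×0.224 = 175.84 tonne/day.
After stage 1: water left = (1−0.357)×175.84 = 113.07; stream total = 722.23 tonne/day.
After stage 2: water left = (1−0.459)×113.07 = 61.168; final concentrate = 670.33 tonne/day.
KOH fraction = 609.16/670.33 = 0.909.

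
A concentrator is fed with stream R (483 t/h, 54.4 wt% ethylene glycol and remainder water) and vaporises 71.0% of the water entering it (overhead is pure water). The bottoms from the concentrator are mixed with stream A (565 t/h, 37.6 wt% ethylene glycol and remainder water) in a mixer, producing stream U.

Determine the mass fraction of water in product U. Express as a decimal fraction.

Vapour removed = 0.710×0.456×483 = 156.38 t/h; concentrate = 326.62 t/h.
water reaching the mixer = 63.872 (from concentrate) + 565×0.624 = 416.43 t/h.
Product flow = 326.62 + 565 = 891.62 t/h; water fraction = 0.467.

0.467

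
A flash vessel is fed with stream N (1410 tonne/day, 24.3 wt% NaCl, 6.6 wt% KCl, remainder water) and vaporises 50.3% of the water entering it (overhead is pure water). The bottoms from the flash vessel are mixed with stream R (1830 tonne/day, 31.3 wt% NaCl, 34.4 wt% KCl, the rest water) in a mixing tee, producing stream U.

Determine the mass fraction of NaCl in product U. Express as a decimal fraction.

0.333

Vapour removed = 0.503×0.691×1410 = 490.08 tonne/day; concentrate = 919.92 tonne/day.
NaCl reaching the mixer = 342.63 (from concentrate) + 1830×0.313 = 915.42 tonne/day.
Product flow = 919.92 + 1830 = 2749.9 tonne/day; NaCl fraction = 0.333.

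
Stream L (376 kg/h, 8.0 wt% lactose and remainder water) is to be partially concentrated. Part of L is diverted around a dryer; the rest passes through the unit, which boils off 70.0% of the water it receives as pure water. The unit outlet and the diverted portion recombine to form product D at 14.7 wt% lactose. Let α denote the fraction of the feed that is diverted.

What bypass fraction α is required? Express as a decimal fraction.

All 376×0.080 = 30.08 kg/h of lactose reaches D, so D = 30.08/0.147 = 204.63 kg/h and vapour = 171.37 kg/h.
The evaporator receives (1−α)·376 of feed at 0.920 water and removes 0.700 of that water:
0.700×0.920×(1−α)×376 = 171.37
(1−α) = 171.37/242.14 = 0.7077;  α = 0.2923.

0.292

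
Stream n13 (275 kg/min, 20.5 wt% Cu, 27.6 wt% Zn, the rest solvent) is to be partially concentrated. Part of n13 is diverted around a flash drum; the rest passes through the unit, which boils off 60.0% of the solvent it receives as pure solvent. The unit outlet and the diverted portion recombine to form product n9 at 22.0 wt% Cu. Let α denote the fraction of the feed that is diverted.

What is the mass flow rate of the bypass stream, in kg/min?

All 275×0.205 = 56.375 kg/min of Cu reaches n9, so n9 = 56.375/0.220 = 256.25 kg/min and vapour = 18.75 kg/min.
The evaporator receives (1−α)·275 of feed at 0.519 solvent and removes 0.600 of that solvent:
0.600×0.519×(1−α)×275 = 18.75
(1−α) = 18.75/85.635 = 0.2190;  α = 0.7810.
Bypass flow = 0.7810×275 = 214.79 kg/min.

214.8 kg/min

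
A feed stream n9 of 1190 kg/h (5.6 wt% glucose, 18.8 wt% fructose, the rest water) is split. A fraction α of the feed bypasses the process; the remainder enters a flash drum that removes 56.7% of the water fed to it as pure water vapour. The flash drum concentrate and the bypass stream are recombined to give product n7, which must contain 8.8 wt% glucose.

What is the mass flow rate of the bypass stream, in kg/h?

All 1190×0.056 = 66.64 kg/h of glucose reaches n7, so n7 = 66.64/0.088 = 757.27 kg/h and vapour = 432.73 kg/h.
The evaporator receives (1−α)·1190 of feed at 0.756 water and removes 0.567 of that water:
0.567×0.756×(1−α)×1190 = 432.73
(1−α) = 432.73/510.1 = 0.8483;  α = 0.1517.
Bypass flow = 0.1517×1190 = 180.49 kg/h.

180.5 kg/h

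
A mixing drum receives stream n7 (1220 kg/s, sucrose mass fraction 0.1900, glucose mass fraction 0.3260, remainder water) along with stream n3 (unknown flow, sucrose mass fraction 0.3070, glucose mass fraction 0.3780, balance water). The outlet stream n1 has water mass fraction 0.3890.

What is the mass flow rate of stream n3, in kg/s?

Let n3 be the unknown flow. Total out = 1220 + n3.
water balance: 590.48 + 0.315·n3 = 0.389·(1220 + n3)
(0.315 − 0.389)·n3 = 0.389×1220 − 590.48 = -115.9
n3 = -115.9 / -0.074 = 1566.2 kg/s

1566 kg/s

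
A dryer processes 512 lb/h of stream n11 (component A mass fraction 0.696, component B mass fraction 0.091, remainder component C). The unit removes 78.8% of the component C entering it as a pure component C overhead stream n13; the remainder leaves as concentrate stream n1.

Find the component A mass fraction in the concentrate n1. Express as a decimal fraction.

0.836

component A is not removed: 512×0.696 = 356.35 lb/h of component A enters n1.
component C entering = 512×0.213 = 109.06 lb/h; overhead removed = 0.788×109.06 = 85.936 lb/h.
Concentrate = 512 − 85.936 = 426.06 lb/h.
Mass fraction = 356.35/426.06 = 0.836.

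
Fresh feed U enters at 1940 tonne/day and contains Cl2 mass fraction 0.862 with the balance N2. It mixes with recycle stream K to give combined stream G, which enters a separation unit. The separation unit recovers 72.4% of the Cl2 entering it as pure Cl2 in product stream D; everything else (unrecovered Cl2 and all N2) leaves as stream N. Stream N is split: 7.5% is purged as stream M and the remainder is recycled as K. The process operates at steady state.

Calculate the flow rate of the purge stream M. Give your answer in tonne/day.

314.2 tonne/day

N2 enters only via U and leaves only via the purge: 1940×0.138 = 0.075×(N2 in N), and the separation unit passes all N2, so N2 in G = N2 in N = 3569.6 tonne/day.
Cl2 in G: m_A = 1940×0.862 + (1−0.075)·(1−0.724)·m_A, so m_A = 1672.3/0.7447 = 2245.6 tonne/day.
N = (1−0.724)×2245.6 + 3569.6 = 4189.4 tonne/day.
Purge M = 0.075×4189.4 = 314.2 tonne/day.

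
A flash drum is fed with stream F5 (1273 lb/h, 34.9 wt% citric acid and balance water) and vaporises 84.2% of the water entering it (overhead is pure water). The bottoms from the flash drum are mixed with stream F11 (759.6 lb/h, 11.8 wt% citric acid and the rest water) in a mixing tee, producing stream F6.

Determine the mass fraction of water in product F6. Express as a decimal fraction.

Vapour removed = 0.842×0.651×1273 = 697.78 lb/h; concentrate = 575.22 lb/h.
water reaching the mixer = 130.94 (from concentrate) + 759.6×0.882 = 800.91 lb/h.
Product flow = 575.22 + 759.6 = 1334.8 lb/h; water fraction = 0.6000.

0.6000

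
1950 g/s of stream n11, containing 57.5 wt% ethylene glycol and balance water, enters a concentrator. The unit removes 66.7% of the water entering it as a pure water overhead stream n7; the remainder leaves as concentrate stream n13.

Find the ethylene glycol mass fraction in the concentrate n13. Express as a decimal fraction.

ethylene glycol is not removed: 1950×0.575 = 1121.2 g/s of ethylene glycol enters n13.
water entering = 1950×0.425 = 828.75 g/s; overhead removed = 0.667×828.75 = 552.78 g/s.
Concentrate = 1950 − 552.78 = 1397.2 g/s.
Mass fraction = 1121.2/1397.2 = 0.802.

0.802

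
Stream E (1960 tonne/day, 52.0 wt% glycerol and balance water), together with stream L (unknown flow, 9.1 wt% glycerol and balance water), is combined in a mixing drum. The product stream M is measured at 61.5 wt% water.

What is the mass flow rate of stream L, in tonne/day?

900 tonne/day

Let L be the unknown flow. Total out = 1960 + L.
water balance: 940.8 + 0.909·L = 0.615·(1960 + L)
(0.909 − 0.615)·L = 0.615×1960 − 940.8 = 264.6
L = 264.6 / 0.294 = 900 tonne/day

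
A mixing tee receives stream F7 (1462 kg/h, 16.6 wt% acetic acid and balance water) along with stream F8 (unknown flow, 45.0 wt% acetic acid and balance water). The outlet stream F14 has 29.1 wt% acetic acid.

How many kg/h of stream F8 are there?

1149 kg/h

Let F8 be the unknown flow. Total out = 1462 + F8.
acetic acid balance: 242.69 + 0.450·F8 = 0.291·(1462 + F8)
(0.450 − 0.291)·F8 = 0.291×1462 − 242.69 = 182.75
F8 = 182.75 / 0.159 = 1149.4 kg/h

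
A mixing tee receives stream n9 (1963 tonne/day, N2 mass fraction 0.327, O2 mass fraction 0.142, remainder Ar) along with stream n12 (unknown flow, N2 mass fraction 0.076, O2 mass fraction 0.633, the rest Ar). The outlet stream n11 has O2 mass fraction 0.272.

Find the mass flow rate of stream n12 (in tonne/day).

706.9 tonne/day

Let n12 be the unknown flow. Total out = 1963 + n12.
O2 balance: 278.75 + 0.633·n12 = 0.272·(1963 + n12)
(0.633 − 0.272)·n12 = 0.272×1963 − 278.75 = 255.19
n12 = 255.19 / 0.361 = 706.9 tonne/day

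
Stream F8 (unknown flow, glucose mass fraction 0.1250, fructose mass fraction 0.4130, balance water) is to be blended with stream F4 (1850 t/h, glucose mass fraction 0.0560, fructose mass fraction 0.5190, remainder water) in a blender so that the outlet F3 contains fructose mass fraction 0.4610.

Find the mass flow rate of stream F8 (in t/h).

2235 t/h

Let F8 be the unknown flow. Total out = 1850 + F8.
fructose balance: 960.15 + 0.413·F8 = 0.461·(1850 + F8)
(0.413 − 0.461)·F8 = 0.461×1850 − 960.15 = -107.3
F8 = -107.3 / -0.048 = 2235.4 t/h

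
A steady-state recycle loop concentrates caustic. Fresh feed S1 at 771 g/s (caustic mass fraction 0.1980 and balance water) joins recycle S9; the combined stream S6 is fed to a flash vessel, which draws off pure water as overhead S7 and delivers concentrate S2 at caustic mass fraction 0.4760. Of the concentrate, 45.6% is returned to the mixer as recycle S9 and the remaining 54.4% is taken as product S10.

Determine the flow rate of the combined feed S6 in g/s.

Overall caustic balance (none leaves overhead): caustic in fresh feed = caustic in product, i.e. 771×0.198 = (1−0.456)·S2·0.476.
S2 = 152.66/(0.476×0.544) = 589.54 g/s.
Recycle S9 = 0.456×589.54 = 268.83 g/s.
Combined feed S6 = 771 + 268.83 = 1039.8 g/s.

1040 g/s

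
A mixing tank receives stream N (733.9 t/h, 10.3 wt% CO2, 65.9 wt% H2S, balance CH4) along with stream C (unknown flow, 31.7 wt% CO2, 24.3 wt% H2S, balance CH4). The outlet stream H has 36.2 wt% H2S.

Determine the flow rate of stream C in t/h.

1832 t/h

Let C be the unknown flow. Total out = 733.9 + C.
H2S balance: 483.64 + 0.243·C = 0.362·(733.9 + C)
(0.243 − 0.362)·C = 0.362×733.9 − 483.64 = -217.97
C = -217.97 / -0.119 = 1831.7 t/h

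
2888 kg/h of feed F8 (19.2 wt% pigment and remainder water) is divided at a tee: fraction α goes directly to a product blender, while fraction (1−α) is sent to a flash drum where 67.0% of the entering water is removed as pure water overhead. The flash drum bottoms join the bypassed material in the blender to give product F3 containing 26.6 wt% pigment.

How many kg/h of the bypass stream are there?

1404 kg/h

All 2888×0.192 = 554.5 kg/h of pigment reaches F3, so F3 = 554.5/0.266 = 2084.6 kg/h and vapour = 803.43 kg/h.
The evaporator receives (1−α)·2888 of feed at 0.808 water and removes 0.670 of that water:
0.670×0.808×(1−α)×2888 = 803.43
(1−α) = 803.43/1563.4 = 0.5139;  α = 0.4861.
Bypass flow = 0.4861×2888 = 1403.9 kg/h.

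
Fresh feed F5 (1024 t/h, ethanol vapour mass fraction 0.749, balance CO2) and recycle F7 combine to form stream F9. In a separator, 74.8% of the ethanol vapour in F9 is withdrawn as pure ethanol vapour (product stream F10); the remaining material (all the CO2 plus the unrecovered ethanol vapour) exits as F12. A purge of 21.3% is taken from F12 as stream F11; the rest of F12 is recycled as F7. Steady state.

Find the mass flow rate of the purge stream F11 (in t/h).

CO2 enters only via F5 and leaves only via the purge: 1024×0.251 = 0.213×(CO2 in F12), and the separator passes all CO2, so CO2 in F9 = CO2 in F12 = 1206.7 t/h.
ethanol vapour in F9: m_A = 1024×0.749 + (1−0.213)·(1−0.748)·m_A, so m_A = 766.98/0.8017 = 956.72 t/h.
F12 = (1−0.748)×956.72 + 1206.7 = 1447.8 t/h.
Purge F11 = 0.213×1447.8 = 308.38 t/h.

308.4 t/h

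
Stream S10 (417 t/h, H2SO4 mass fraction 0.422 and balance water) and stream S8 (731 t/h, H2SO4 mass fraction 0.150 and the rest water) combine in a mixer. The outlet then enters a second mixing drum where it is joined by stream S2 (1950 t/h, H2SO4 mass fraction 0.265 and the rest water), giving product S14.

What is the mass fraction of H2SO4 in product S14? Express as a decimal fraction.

0.259

Overall, product flow = 3098 t/h.
H2SO4 in = 417×0.422 + 731×0.150 + 1950×0.265 = 802.37 t/h.
H2SO4 fraction in S14 = 0.259.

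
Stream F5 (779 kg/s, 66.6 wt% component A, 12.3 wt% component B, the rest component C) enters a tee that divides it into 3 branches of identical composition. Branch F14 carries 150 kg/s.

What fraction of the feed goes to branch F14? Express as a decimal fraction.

0.193

Fraction to F14 = 150/779 = 0.1926.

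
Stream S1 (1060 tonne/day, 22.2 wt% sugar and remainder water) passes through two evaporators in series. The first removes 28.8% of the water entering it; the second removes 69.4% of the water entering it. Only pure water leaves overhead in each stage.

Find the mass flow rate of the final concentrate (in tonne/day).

water in feed = 1060×0.778 = 824.68 tonne/day.
After stage 1: water left = (1−0.288)×824.68 = 587.17; stream total = 822.49 tonne/day.
After stage 2: water left = (1−0.694)×587.17 = 179.67; final concentrate = 414.99 tonne/day.

415 tonne/day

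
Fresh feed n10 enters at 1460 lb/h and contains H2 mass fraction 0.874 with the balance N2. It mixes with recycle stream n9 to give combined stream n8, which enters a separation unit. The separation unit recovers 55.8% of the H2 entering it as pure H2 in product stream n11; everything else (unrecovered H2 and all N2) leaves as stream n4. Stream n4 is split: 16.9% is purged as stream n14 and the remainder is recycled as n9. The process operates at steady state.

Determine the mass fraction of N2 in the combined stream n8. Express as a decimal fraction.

N2 enters only via n10 and leaves only via the purge: 1460×0.126 = 0.169×(N2 in n4), and the separation unit passes all N2, so N2 in n8 = N2 in n4 = 1088.5 lb/h.
H2 in n8: m_A = 1460×0.874 + (1−0.169)·(1−0.558)·m_A, so m_A = 1276/0.6327 = 2016.8 lb/h.
n8 = 2016.8 + 1088.5 = 3105.3 lb/h.
N2 fraction in n8 = 1088.5/3105.3 = 0.351.

0.351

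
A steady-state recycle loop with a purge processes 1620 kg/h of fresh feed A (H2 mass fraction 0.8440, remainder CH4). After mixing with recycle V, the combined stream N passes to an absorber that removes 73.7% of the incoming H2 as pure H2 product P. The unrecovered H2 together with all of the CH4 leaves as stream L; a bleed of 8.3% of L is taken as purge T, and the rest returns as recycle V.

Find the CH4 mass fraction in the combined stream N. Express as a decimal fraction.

CH4 enters only via A and leaves only via the purge: 1620×0.156 = 0.083×(CH4 in L), and the absorber passes all CH4, so CH4 in N = CH4 in L = 3044.8 kg/h.
H2 in N: m_A = 1620×0.844 + (1−0.083)·(1−0.737)·m_A, so m_A = 1367.3/0.7588 = 1801.8 kg/h.
N = 1801.8 + 3044.8 = 4846.6 kg/h.
CH4 fraction in N = 3044.8/4846.6 = 0.6282.

0.6282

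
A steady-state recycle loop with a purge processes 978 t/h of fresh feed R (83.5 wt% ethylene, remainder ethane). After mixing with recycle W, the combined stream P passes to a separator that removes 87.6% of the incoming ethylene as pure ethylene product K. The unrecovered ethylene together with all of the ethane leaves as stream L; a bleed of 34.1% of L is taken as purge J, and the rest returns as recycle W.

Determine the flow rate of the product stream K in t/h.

779 t/h

ethylene in P: m_A = 978×0.835 + (1−0.341)·(1−0.876)·m_A, so m_A = 816.63/0.9183 = 889.3 t/h.
Product K = 0.876×889.3 = 779.03 t/h.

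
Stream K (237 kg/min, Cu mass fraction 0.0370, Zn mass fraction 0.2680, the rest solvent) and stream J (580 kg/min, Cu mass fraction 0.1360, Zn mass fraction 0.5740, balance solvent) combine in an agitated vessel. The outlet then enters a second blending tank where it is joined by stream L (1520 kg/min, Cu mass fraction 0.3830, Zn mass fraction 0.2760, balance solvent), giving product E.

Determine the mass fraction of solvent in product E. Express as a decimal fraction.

0.3642

Overall, product flow = 2337 kg/min.
solvent in = 237×0.695 + 580×0.290 + 1520×0.341 = 851.24 kg/min.
solvent fraction in E = 0.3642.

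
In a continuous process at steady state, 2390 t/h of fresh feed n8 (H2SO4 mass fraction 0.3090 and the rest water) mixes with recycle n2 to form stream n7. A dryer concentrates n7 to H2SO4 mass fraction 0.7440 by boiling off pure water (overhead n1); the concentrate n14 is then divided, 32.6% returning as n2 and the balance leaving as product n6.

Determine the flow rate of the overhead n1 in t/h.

1397 t/h

Overall H2SO4 balance (none leaves overhead): H2SO4 in fresh feed = H2SO4 in product, i.e. 2390×0.309 = (1−0.326)·n14·0.744.
n14 = 738.51/(0.744×0.674) = 1472.7 t/h.
Recycle n2 = 0.326×1472.7 = 480.11 t/h.
Combined feed n7 = 2390 + 480.11 = 2870.1 t/h.
Overhead n1 = n7 − n14 = 2870.1 − 1472.7 = 1397.4 t/h.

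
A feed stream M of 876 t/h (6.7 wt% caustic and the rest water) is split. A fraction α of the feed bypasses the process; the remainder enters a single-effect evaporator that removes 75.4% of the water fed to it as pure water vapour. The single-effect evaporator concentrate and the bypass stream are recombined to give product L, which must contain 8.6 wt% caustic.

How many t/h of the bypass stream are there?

All 876×0.067 = 58.692 t/h of caustic reaches L, so L = 58.692/0.086 = 682.47 t/h and vapour = 193.53 t/h.
The evaporator receives (1−α)·876 of feed at 0.933 water and removes 0.754 of that water:
0.754×0.933×(1−α)×876 = 193.53
(1−α) = 193.53/616.25 = 0.3141;  α = 0.6859.
Bypass flow = 0.6859×876 = 600.89 t/h.

600.9 t/h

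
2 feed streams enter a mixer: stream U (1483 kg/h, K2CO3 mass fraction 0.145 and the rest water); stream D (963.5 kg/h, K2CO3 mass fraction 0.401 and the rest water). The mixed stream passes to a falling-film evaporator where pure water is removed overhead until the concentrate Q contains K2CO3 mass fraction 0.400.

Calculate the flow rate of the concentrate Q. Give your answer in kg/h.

1503 kg/h

K2CO3 entering = 1483×0.145 + 963.5×0.401 = 601.4 kg/h.
All K2CO3 reports to Q, so Q = 601.4/0.400 = 1503.5 kg/h.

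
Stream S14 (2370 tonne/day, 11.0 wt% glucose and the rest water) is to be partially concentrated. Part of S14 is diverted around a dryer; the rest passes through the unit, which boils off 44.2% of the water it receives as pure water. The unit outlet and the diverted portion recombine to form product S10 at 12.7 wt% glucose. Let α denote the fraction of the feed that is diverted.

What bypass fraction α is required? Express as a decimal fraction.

All 2370×0.110 = 260.7 tonne/day of glucose reaches S10, so S10 = 260.7/0.127 = 2052.8 tonne/day and vapour = 317.24 tonne/day.
The evaporator receives (1−α)·2370 of feed at 0.890 water and removes 0.442 of that water:
0.442×0.890×(1−α)×2370 = 317.24
(1−α) = 317.24/932.31 = 0.3403;  α = 0.6597.

0.660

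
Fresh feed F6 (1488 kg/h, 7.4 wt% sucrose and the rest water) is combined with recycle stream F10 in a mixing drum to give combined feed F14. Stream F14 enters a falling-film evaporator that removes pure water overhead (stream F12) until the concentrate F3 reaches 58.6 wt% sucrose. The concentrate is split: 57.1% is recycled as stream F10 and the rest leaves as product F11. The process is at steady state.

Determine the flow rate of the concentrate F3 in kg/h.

438 kg/h

Overall sucrose balance (none leaves overhead): sucrose in fresh feed = sucrose in product, i.e. 1488×0.074 = (1−0.571)·F3·0.586.
F3 = 110.11/(0.586×0.429) = 438.01 kg/h.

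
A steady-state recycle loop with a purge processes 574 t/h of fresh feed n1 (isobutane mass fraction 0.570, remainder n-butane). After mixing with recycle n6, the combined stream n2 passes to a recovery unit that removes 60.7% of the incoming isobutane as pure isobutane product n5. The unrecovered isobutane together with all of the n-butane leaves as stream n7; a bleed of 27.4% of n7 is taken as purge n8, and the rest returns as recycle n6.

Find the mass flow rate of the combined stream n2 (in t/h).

n-butane enters only via n1 and leaves only via the purge: 574×0.430 = 0.274×(n-butane in n7), and the recovery unit passes all n-butane, so n-butane in n2 = n-butane in n7 = 900.8 t/h.
isobutane in n2: m_A = 574×0.570 + (1−0.274)·(1−0.607)·m_A, so m_A = 327.18/0.7147 = 457.8 t/h.
n2 = 457.8 + 900.8 = 1358.6 t/h.

1359 t/h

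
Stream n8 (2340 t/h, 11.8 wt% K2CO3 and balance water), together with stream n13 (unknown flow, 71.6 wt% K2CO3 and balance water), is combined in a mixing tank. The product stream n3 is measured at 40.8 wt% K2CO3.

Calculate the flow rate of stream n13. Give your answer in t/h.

Let n13 be the unknown flow. Total out = 2340 + n13.
K2CO3 balance: 276.12 + 0.716·n13 = 0.408·(2340 + n13)
(0.716 − 0.408)·n13 = 0.408×2340 − 276.12 = 678.6
n13 = 678.6 / 0.308 = 2203.2 t/h

2203 t/h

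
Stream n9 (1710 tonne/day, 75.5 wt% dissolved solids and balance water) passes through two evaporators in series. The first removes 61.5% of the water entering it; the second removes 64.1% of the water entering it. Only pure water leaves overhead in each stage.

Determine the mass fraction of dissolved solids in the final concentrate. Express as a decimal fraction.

water in feed = 1710×0.245 = 418.95 tonne/day.
After stage 1: water left = (1−0.615)×418.95 = 161.3; stream total = 1452.3 tonne/day.
After stage 2: water left = (1−0.641)×161.3 = 57.905; final concentrate = 1349 tonne/day.
dissolved solids fraction = 1291/1349 = 0.957.

0.957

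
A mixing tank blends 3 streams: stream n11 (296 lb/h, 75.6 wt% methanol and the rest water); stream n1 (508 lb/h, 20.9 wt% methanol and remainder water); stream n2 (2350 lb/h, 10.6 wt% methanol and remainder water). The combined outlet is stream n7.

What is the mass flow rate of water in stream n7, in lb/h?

2575 lb/h

water out = water in = 296×0.244 + 508×0.791 + 2350×0.894 = 2575 lb/h.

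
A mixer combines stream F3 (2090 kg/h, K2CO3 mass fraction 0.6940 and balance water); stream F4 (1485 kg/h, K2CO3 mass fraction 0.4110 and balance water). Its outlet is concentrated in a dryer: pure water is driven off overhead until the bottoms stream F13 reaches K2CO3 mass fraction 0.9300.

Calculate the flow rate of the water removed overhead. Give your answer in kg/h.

1359 kg/h

K2CO3 entering = 2090×0.694 + 1485×0.411 = 2060.8 kg/h.
All K2CO3 reports to F13, so F13 = 2060.8/0.930 = 2215.9 kg/h.
Total feed = 3575 kg/h; overhead = 3575 − 2215.9 = 1359.1 kg/h.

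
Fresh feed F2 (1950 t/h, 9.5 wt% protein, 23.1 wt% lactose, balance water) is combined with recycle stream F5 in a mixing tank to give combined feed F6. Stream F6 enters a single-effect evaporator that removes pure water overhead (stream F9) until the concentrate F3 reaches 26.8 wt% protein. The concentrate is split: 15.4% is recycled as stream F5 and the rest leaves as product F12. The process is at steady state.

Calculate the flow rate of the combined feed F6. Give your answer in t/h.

2076 t/h

Overall protein balance (none leaves overhead): protein in fresh feed = protein in product, i.e. 1950×0.095 = (1−0.154)·F3·0.268.
F3 = 185.25/(0.268×0.846) = 817.06 t/h.
Recycle F5 = 0.154×817.06 = 125.83 t/h.
Combined feed F6 = 1950 + 125.83 = 2075.8 t/h.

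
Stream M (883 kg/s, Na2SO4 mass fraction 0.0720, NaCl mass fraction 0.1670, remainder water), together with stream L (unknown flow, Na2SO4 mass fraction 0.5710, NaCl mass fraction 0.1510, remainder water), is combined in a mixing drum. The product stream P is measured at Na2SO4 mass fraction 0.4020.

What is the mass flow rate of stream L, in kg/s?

1724 kg/s

Let L be the unknown flow. Total out = 883 + L.
Na2SO4 balance: 63.576 + 0.571·L = 0.402·(883 + L)
(0.571 − 0.402)·L = 0.402×883 − 63.576 = 291.39
L = 291.39 / 0.169 = 1724.2 kg/s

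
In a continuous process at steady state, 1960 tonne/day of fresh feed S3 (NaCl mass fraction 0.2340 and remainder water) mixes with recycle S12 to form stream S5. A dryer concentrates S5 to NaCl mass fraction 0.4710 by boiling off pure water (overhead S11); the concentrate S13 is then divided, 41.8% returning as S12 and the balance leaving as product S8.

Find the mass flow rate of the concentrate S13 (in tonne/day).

Overall NaCl balance (none leaves overhead): NaCl in fresh feed = NaCl in product, i.e. 1960×0.234 = (1−0.418)·S13·0.471.
S13 = 458.64/(0.471×0.582) = 1673.1 tonne/day.

1673 tonne/day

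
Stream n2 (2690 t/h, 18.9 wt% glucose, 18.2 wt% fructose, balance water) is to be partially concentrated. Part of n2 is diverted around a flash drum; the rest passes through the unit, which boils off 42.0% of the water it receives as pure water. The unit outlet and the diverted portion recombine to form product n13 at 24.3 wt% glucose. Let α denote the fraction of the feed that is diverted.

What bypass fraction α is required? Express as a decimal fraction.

0.159

All 2690×0.189 = 508.41 t/h of glucose reaches n13, so n13 = 508.41/0.243 = 2092.2 t/h and vapour = 597.78 t/h.
The evaporator receives (1−α)·2690 of feed at 0.629 water and removes 0.420 of that water:
0.420×0.629×(1−α)×2690 = 597.78
(1−α) = 597.78/710.64 = 0.8412;  α = 0.1588.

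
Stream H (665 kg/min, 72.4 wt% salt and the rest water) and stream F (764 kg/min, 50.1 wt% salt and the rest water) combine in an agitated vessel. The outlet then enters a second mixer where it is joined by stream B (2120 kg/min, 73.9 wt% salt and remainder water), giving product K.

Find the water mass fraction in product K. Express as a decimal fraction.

Overall, product flow = 3549 kg/min.
water in = 665×0.276 + 764×0.499 + 2120×0.261 = 1118.1 kg/min.
water fraction in K = 0.315.

0.315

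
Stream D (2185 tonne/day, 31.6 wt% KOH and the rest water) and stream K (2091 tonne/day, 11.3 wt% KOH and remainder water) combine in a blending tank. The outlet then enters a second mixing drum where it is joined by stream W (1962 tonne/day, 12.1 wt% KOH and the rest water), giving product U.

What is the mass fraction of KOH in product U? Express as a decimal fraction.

0.187

Overall, product flow = 6238 tonne/day.
KOH in = 2185×0.316 + 2091×0.113 + 1962×0.121 = 1164.1 tonne/day.
KOH fraction in U = 0.187.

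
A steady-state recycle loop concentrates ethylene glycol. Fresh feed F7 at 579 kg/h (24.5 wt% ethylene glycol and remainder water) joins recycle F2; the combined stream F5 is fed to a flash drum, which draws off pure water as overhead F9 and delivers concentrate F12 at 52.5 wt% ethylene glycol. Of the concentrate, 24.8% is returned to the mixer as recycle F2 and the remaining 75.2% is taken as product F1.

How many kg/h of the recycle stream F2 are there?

Overall ethylene glycol balance (none leaves overhead): ethylene glycol in fresh feed = ethylene glycol in product, i.e. 579×0.245 = (1−0.248)·F12·0.525.
F12 = 141.85/(0.525×0.752) = 359.31 kg/h.
Recycle F2 = 0.248×359.31 = 89.109 kg/h.

89.11 kg/h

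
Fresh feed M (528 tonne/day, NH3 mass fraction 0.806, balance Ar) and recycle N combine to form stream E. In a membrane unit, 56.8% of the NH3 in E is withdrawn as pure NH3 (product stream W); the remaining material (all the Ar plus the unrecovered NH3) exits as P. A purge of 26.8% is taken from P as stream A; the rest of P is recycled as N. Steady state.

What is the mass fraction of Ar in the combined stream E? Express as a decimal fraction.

Ar enters only via M and leaves only via the purge: 528×0.194 = 0.268×(Ar in P), and the membrane unit passes all Ar, so Ar in E = Ar in P = 382.21 tonne/day.
NH3 in E: m_A = 528×0.806 + (1−0.268)·(1−0.568)·m_A, so m_A = 425.57/0.6838 = 622.38 tonne/day.
E = 622.38 + 382.21 = 1004.6 tonne/day.
Ar fraction in E = 382.21/1004.6 = 0.380.

0.380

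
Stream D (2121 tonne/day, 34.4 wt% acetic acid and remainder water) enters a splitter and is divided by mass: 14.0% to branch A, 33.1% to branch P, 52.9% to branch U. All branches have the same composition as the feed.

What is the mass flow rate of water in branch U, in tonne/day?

Branch U total = 0.529×2121 = 1122 tonne/day.
water in U = 0.656×1122 = 736.04 tonne/day.

736 tonne/day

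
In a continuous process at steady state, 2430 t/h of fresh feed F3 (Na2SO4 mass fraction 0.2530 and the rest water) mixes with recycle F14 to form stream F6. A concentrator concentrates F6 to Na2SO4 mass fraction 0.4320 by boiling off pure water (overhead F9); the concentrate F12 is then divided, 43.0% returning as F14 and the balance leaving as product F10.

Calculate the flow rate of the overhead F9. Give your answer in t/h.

1007 t/h

Overall Na2SO4 balance (none leaves overhead): Na2SO4 in fresh feed = Na2SO4 in product, i.e. 2430×0.253 = (1−0.430)·F12·0.432.
F12 = 614.79/(0.432×0.570) = 2496.7 t/h.
Recycle F14 = 0.430×2496.7 = 1073.6 t/h.
Combined feed F6 = 2430 + 1073.6 = 3503.6 t/h.
Overhead F9 = F6 − F12 = 3503.6 − 2496.7 = 1006.9 t/h.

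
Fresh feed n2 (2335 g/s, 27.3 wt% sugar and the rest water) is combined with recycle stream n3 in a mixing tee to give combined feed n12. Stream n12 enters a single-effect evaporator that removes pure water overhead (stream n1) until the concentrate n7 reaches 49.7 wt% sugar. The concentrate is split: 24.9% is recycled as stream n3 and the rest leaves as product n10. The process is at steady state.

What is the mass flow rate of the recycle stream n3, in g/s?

Overall sugar balance (none leaves overhead): sugar in fresh feed = sugar in product, i.e. 2335×0.273 = (1−0.249)·n7·0.497.
n7 = 637.46/(0.497×0.751) = 1707.9 g/s.
Recycle n3 = 0.249×1707.9 = 425.26 g/s.

425.3 g/s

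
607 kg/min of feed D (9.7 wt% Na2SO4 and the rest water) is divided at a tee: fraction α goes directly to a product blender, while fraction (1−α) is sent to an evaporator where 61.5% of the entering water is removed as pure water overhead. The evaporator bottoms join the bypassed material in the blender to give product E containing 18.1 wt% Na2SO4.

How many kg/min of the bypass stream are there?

99.74 kg/min

All 607×0.097 = 58.879 kg/min of Na2SO4 reaches E, so E = 58.879/0.181 = 325.3 kg/min and vapour = 281.7 kg/min.
The evaporator receives (1−α)·607 of feed at 0.903 water and removes 0.615 of that water:
0.615×0.903×(1−α)×607 = 281.7
(1−α) = 281.7/337.09 = 0.8357;  α = 0.1643.
Bypass flow = 0.1643×607 = 99.745 kg/min.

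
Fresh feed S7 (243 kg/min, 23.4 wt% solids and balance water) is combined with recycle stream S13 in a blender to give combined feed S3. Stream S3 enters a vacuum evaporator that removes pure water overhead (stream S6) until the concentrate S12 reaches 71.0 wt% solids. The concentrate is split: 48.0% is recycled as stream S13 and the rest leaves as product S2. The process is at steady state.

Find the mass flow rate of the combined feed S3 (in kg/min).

Overall solids balance (none leaves overhead): solids in fresh feed = solids in product, i.e. 243×0.234 = (1−0.480)·S12·0.710.
S12 = 56.862/(0.710×0.520) = 154.01 kg/min.
Recycle S13 = 0.480×154.01 = 73.927 kg/min.
Combined feed S3 = 243 + 73.927 = 316.93 kg/min.

316.9 kg/min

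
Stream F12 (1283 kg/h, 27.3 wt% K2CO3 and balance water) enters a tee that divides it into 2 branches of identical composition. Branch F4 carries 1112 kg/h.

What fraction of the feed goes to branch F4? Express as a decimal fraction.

Fraction to F4 = 1112/1283 = 0.8667.

0.867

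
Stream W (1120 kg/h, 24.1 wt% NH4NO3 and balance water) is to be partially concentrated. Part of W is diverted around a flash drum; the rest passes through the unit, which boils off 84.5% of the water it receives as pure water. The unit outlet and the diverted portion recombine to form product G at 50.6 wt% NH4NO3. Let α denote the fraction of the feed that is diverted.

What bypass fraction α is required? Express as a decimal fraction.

All 1120×0.241 = 269.92 kg/h of NH4NO3 reaches G, so G = 269.92/0.506 = 533.44 kg/h and vapour = 586.56 kg/h.
The evaporator receives (1−α)·1120 of feed at 0.759 water and removes 0.845 of that water:
0.845×0.759×(1−α)×1120 = 586.56
(1−α) = 586.56/718.32 = 0.8166;  α = 0.1834.

0.183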